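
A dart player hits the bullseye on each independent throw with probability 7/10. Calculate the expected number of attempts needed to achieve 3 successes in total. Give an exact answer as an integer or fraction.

By linearity (sum of 3 independent geometric waits), E[trials] = 3/p = 3/(7/10) = 30/7.

30/7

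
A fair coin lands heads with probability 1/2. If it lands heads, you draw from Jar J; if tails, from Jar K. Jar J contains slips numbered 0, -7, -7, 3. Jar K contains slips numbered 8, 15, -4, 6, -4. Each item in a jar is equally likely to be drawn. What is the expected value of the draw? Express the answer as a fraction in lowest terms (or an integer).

E[X | Jar J] = (0 − 7 − 7 + 3)/4 = -11/4
E[X | Jar K] = (8 + 15 − 4 + 6 − 4)/5 = 21/5
E[X] = (1/2)·(-11/4) + (1/2)·21/5 = 29/40

29/40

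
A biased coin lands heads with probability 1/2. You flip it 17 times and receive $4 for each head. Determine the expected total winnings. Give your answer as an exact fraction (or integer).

E[#heads] = 17·1/2 = 17/2 (linearity over flips).
E[winnings] = 4·17/2 = 34.

$34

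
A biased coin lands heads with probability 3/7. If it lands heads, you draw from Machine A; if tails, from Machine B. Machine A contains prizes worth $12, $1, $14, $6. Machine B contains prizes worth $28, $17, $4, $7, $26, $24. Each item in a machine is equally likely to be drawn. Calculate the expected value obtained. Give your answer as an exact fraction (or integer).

E[X | Machine A] = (12 + 1 + 14 + 6)/4 = 33/4
E[X | Machine B] = (28 + 17 + 4 + 7 + 26 + 24)/6 = 53/3
E[X] = (3/7)·33/4 + (4/7)·53/3 = 1145/84

1145/84 dollars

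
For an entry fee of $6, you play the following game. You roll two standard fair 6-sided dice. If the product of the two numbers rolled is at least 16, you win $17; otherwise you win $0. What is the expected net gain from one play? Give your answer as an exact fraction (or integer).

E[payout] = (25/36)·0 + (11/36)·17 = 187/36
Expected profit = 187/36 − 6 = -29/36

-29/36 dollars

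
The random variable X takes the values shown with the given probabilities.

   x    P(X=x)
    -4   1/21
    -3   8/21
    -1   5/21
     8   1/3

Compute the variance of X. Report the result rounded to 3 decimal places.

24.562

E[X] = (1/21)·(-4) + (8/21)·(-3) + (5/21)·(-1) + (1/3)·8 = 23/21
E[X²] = (1/21)·16 + (8/21)·9 + (5/21)·1 + (1/3)·64 = 541/21
Var(X) = 541/21 − (23/21)² = 10832/441 ≈ 24.562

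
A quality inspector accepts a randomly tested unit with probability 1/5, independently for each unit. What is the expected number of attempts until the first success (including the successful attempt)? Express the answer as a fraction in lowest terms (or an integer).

For a geometric distribution, E[trials] = 1/p = 1/(1/5) = 5.

5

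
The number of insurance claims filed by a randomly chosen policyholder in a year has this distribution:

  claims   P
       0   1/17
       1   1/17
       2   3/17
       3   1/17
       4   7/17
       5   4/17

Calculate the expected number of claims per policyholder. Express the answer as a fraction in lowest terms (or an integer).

E[X] = (1/17)·0 + (1/17)·1 + (3/17)·2 + (1/17)·3 + (7/17)·4 + (4/17)·5
     = 58/17

58/17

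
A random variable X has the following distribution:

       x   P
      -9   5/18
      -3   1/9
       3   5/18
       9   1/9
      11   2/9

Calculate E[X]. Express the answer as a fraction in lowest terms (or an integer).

13/9

E[X] = (5/18)·(-9) + (1/9)·(-3) + (5/18)·3 + (1/9)·9 + (2/9)·11
     = 13/9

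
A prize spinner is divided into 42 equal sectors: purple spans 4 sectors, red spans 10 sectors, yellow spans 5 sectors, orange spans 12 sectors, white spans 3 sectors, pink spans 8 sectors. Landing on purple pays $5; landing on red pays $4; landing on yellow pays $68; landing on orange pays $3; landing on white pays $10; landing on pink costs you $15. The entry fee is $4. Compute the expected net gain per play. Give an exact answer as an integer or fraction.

E[payout] = (4/42)·5 + (10/42)·4 + (5/42)·68 + (12/42)·3 + (3/42)·10 + (8/42)·(-15) = 173/21
Expected profit = 173/21 − 4 = 89/21

89/21 dollars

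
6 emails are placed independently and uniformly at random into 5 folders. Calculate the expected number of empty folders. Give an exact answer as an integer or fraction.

4096/3125

Let Xⱼ=1 if folder j is empty. P(Xⱼ=1) = ((5-1)/5)^6 = 4096/15625.
By linearity, E[#empty] = 5·4096/15625 = 4096/3125.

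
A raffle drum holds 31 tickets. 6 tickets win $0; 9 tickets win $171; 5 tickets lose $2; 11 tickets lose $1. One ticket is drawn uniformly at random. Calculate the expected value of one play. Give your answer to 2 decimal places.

$48.97

E[payout] = (6/31)·0 + (9/31)·171 + (5/31)·(-2) + (11/31)·(-1) = 1518/31
≈ $48.97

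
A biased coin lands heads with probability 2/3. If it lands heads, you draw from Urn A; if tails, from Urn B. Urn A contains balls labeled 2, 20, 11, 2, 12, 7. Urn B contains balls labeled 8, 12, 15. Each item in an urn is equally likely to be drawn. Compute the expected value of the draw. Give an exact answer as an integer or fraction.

89/9

E[X | Urn A] = (2 + 20 + 11 + 2 + 12 + 7)/6 = 9
E[X | Urn B] = (8 + 12 + 15)/3 = 35/3
E[X] = (2/3)·9 + (1/3)·35/3 = 89/9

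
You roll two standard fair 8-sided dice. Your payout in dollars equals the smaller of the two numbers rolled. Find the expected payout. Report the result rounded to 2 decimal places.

Distribution of the smaller of the two numbers rolled: 1 w.p. 15/64, 2 w.p. 13/64, 3 w.p. 11/64, 4 w.p. 9/64, 5 w.p. 7/64, 6 w.p. 5/64, …
E[payout] = (15/64)·1 + (13/64)·2 + (11/64)·3 + (9/64)·4 + (7/64)·5 + (5/64)·6 + (3/64)·7 + (1/64)·8 = 51/16
≈ $3.19

$3.19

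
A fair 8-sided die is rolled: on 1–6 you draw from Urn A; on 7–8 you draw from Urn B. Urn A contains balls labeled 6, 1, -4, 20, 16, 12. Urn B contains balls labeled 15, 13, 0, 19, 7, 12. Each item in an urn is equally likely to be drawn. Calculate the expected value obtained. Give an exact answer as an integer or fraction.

E[X | Urn A] = (6 + 1 − 4 + 20 + 16 + 12)/6 = 17/2
E[X | Urn B] = (15 + 13 + 0 + 19 + 7 + 12)/6 = 11
E[X] = (3/4)·17/2 + (1/4)·11 = 73/8

73/8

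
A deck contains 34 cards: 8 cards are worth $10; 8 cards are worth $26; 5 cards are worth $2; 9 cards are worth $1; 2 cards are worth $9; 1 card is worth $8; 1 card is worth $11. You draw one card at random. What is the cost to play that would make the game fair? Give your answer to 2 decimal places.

E[payout] = (8/34)·10 + (8/34)·26 + (5/34)·2 + (9/34)·1 + (2/34)·9 + (1/34)·8 + (1/34)·11 = 172/17
Fair fee = E[payout] = 172/17 ≈ $10.12

$10.12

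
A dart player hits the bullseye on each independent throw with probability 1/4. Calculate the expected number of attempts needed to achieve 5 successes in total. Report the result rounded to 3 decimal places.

20.000

By linearity (sum of 5 independent geometric waits), E[trials] = 5/p = 5/(1/4) = 20.
≈ 20.000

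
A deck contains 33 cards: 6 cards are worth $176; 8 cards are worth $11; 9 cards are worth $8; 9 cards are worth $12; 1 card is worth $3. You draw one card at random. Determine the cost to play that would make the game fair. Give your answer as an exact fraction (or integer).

1327/33 dollars

E[payout] = (6/33)·176 + (8/33)·11 + (9/33)·8 + (9/33)·12 + (1/33)·3 = 1327/33
Fair fee = E[payout] = 1327/33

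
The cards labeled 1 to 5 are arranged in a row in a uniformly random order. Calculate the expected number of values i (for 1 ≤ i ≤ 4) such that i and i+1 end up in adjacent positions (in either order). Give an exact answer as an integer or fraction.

8/5

For each i ∈ {1,…,4}, let Xᵢ = 1 if i and i+1 are adjacent. P(Xᵢ=1) = 2·(5−1)!/5! = 2/5.
By linearity, E[ΣXᵢ] = (4)·(2/5) = 8/5.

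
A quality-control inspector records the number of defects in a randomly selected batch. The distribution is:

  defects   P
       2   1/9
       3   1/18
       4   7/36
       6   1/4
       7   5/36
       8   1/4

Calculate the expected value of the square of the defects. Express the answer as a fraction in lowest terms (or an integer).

1291/36

E[X²] = (1/9)·4 + (1/18)·9 + (7/36)·16 + (1/4)·36 + (5/36)·49 + (1/4)·64
     = 1291/36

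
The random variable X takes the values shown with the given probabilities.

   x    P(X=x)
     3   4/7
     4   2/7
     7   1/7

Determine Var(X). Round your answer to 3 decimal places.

E[X] = (4/7)·3 + (2/7)·4 + (1/7)·7 = 27/7
E[X²] = (4/7)·9 + (2/7)·16 + (1/7)·49 = 117/7
Var(X) = 117/7 − (27/7)² = 90/49 ≈ 1.837

1.837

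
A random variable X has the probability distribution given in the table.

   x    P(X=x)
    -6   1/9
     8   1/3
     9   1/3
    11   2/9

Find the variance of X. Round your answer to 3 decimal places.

23.802

E[X] = (1/9)·(-6) + (1/3)·8 + (1/3)·9 + (2/9)·11 = 67/9
E[X²] = (1/9)·36 + (1/3)·64 + (1/3)·81 + (2/9)·121 = 713/9
Var(X) = 713/9 − (67/9)² = 1928/81 ≈ 23.802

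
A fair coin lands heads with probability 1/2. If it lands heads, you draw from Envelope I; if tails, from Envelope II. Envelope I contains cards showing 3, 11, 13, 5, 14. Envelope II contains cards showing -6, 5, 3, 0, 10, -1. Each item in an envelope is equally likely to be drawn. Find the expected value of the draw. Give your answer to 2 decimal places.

5.52

E[X | Envelope I] = (3 + 11 + 13 + 5 + 14)/5 = 46/5
E[X | Envelope II] = (-6 + 5 + 3 + 0 + 10 − 1)/6 = 11/6
E[X] = (1/2)·46/5 + (1/2)·11/6 = 331/60 ≈ 5.52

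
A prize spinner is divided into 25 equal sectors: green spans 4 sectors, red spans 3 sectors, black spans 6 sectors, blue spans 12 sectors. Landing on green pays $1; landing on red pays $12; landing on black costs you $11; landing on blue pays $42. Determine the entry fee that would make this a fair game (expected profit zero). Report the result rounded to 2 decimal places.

E[payout] = (4/25)·1 + (3/25)·12 + (6/25)·(-11) + (12/25)·42 = 478/25
Fair fee = E[payout] = 478/25 ≈ $19.12

$19.12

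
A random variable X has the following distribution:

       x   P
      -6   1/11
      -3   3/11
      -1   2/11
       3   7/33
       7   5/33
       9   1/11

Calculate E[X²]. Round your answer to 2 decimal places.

E[X²] = (1/11)·36 + (3/11)·9 + (2/11)·1 + (7/33)·9 + (5/33)·49 + (1/11)·81
     = 746/33 ≈ 22.61

22.61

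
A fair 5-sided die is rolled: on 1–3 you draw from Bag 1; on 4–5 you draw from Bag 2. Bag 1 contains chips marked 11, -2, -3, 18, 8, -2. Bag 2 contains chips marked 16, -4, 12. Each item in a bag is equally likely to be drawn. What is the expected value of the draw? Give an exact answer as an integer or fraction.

E[X | Bag 1] = (11 − 2 − 3 + 18 + 8 − 2)/6 = 5
E[X | Bag 2] = (16 − 4 + 12)/3 = 8
E[X] = (3/5)·5 + (2/5)·8 = 31/5

31/5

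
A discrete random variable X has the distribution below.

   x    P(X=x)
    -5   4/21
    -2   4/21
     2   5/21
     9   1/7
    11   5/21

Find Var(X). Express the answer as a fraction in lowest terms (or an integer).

16568/441

E[X] = (4/21)·(-5) + (4/21)·(-2) + (5/21)·2 + (1/7)·9 + (5/21)·11 = 64/21
E[X²] = (4/21)·25 + (4/21)·4 + (5/21)·4 + (1/7)·81 + (5/21)·121 = 328/7
Var(X) = 328/7 − (64/21)² = 16568/441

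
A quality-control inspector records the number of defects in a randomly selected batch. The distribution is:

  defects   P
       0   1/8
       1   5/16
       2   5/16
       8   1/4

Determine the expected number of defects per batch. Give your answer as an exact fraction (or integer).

47/16

E[X] = (1/8)·0 + (5/16)·1 + (5/16)·2 + (1/4)·8
     = 47/16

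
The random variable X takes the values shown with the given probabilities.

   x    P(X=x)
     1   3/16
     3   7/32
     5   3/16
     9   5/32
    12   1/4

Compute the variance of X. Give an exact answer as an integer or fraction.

E[X] = (3/16)·1 + (7/32)·3 + (3/16)·5 + (5/32)·9 + (1/4)·12 = 99/16
E[X²] = (3/16)·1 + (7/32)·9 + (3/16)·25 + (5/32)·81 + (1/4)·144 = 111/2
Var(X) = 111/2 − (99/16)² = 4407/256

4407/256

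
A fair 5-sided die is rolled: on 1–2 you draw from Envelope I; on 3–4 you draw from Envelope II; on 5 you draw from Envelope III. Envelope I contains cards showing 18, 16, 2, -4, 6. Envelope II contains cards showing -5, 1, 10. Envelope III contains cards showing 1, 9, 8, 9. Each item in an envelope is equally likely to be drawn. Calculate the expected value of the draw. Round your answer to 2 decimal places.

E[X | Envelope I] = (18 + 16 + 2 − 4 + 6)/5 = 38/5
E[X | Envelope II] = (-5 + 1 + 10)/3 = 2
E[X | Envelope III] = (1 + 9 + 8 + 9)/4 = 27/4
E[X] = (2/5)·38/5 + (2/5)·2 + (1/5)·27/4 = 519/100 ≈ 5.19

5.19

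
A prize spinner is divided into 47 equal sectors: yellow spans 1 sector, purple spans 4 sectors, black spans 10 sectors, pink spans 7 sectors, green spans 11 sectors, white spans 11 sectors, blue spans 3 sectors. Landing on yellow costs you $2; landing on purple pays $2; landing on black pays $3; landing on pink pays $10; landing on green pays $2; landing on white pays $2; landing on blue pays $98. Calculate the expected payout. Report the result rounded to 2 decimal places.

$9.45

E[payout] = (1/47)·(-2) + (4/47)·2 + (10/47)·3 + (7/47)·10 + (11/47)·2 + (11/47)·2 + (3/47)·98 = 444/47
≈ $9.45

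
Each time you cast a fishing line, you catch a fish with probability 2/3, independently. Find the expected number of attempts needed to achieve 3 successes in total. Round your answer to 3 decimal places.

4.500

By linearity (sum of 3 independent geometric waits), E[trials] = 3/p = 3/(2/3) = 9/2.
≈ 4.500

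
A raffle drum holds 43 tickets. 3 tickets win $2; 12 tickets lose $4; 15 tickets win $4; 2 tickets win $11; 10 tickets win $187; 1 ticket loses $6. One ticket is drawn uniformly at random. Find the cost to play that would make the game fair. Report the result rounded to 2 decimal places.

E[payout] = (3/43)·2 + (12/43)·(-4) + (15/43)·4 + (2/43)·11 + (10/43)·187 + (1/43)·(-6) = 1904/43
Fair fee = E[payout] = 1904/43 ≈ $44.28

$44.28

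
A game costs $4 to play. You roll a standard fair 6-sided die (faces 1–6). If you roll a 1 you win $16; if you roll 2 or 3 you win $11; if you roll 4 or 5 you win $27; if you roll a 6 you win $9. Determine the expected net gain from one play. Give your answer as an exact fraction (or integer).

E[payout] = (1/6)·9 + (1/3)·11 + (1/6)·16 + (1/3)·27 = 101/6
Expected profit = 101/6 − 4 = 77/6

77/6 dollars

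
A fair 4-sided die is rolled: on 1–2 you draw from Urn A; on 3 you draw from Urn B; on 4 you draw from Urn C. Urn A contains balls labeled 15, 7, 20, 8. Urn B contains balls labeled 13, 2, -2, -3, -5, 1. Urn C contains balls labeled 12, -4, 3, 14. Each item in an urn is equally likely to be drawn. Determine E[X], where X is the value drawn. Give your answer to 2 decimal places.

8.06

E[X | Urn A] = (15 + 7 + 20 + 8)/4 = 25/2
E[X | Urn B] = (13 + 2 − 2 − 3 − 5 + 1)/6 = 1
E[X | Urn C] = (12 − 4 + 3 + 14)/4 = 25/4
E[X] = (1/2)·25/2 + (1/4)·1 + (1/4)·25/4 = 129/16 ≈ 8.06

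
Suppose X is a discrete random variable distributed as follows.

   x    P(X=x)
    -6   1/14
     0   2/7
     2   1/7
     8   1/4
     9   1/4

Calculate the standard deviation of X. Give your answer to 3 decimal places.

E[X] = 115/28, E[X²] = 1103/28
Var(X) = E[X²] − (E[X])² = 1103/28 − 13225/784 = 17659/784
SD(X) = √(17659/784) ≈ 4.746

4.746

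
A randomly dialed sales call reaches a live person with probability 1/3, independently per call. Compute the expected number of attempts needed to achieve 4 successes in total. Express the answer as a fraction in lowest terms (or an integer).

By linearity (sum of 4 independent geometric waits), E[trials] = 4/p = 4/(1/3) = 12.

12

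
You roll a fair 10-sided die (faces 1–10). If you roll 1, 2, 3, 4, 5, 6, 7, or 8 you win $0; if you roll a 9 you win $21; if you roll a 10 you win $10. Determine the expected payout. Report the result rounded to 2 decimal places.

E[payout] = (4/5)·0 + (1/10)·10 + (1/10)·21 = 31/10
≈ $3.10

$3.10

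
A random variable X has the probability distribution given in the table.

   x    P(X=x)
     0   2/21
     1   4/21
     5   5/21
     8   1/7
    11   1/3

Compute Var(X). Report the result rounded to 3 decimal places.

E[X] = (2/21)·0 + (4/21)·1 + (5/21)·5 + (1/7)·8 + (1/3)·11 = 130/21
E[X²] = (2/21)·0 + (4/21)·1 + (5/21)·25 + (1/7)·64 + (1/3)·121 = 1168/21
Var(X) = 1168/21 − (130/21)² = 7628/441 ≈ 17.297

17.297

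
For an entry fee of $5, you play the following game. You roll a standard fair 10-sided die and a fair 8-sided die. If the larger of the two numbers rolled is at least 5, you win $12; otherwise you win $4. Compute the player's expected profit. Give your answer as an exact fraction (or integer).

27/5 dollars

E[payout] = (1/5)·4 + (4/5)·12 = 52/5
Expected profit = 52/5 − 5 = 27/5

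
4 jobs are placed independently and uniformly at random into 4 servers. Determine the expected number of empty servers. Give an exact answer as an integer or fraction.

Let Xⱼ=1 if server j is empty. P(Xⱼ=1) = ((4-1)/4)^4 = 81/256.
By linearity, E[#empty] = 4·81/256 = 81/64.

81/64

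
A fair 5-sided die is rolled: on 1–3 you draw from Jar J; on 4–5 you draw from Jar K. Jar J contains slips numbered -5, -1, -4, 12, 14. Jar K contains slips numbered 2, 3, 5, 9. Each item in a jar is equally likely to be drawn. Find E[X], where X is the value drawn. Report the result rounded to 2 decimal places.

E[X | Jar J] = (-5 − 1 − 4 + 12 + 14)/5 = 16/5
E[X | Jar K] = (2 + 3 + 5 + 9)/4 = 19/4
E[X] = (3/5)·16/5 + (2/5)·19/4 = 191/50 ≈ 3.82

3.82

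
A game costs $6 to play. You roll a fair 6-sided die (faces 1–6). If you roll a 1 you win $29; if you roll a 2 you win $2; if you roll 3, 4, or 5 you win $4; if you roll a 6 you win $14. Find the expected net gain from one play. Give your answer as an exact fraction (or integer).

7/2 dollars

E[payout] = (1/6)·2 + (1/2)·4 + (1/6)·14 + (1/6)·29 = 19/2
Expected profit = 19/2 − 6 = 7/2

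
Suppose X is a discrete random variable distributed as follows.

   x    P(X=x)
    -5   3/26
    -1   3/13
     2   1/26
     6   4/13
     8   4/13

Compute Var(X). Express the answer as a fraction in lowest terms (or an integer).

E[X] = (3/26)·(-5) + (3/13)·(-1) + (1/26)·2 + (4/13)·6 + (4/13)·8 = 93/26
E[X²] = (3/26)·25 + (3/13)·1 + (1/26)·4 + (4/13)·36 + (4/13)·64 = 885/26
Var(X) = 885/26 − (93/26)² = 14361/676

14361/676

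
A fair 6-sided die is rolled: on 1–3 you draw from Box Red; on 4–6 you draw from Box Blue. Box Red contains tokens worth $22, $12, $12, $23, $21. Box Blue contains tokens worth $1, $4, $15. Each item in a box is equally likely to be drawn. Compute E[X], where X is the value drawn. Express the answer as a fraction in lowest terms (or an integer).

E[X | Box Red] = (22 + 12 + 12 + 23 + 21)/5 = 18
E[X | Box Blue] = (1 + 4 + 15)/3 = 20/3
E[X] = (1/2)·18 + (1/2)·20/3 = 37/3

37/3 dollars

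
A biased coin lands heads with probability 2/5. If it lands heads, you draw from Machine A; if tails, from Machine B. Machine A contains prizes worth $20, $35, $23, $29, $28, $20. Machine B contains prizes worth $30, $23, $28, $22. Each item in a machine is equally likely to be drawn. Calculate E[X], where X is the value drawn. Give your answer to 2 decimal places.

$25.78

E[X | Machine A] = (20 + 35 + 23 + 29 + 28 + 20)/6 = 155/6
E[X | Machine B] = (30 + 23 + 28 + 22)/4 = 103/4
E[X] = (2/5)·155/6 + (3/5)·103/4 = 1547/60 ≈ 25.78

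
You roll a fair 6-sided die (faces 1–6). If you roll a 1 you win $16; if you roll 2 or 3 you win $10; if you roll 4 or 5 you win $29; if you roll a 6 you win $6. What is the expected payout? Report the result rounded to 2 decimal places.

$16.67

E[payout] = (1/6)·6 + (1/3)·10 + (1/6)·16 + (1/3)·29 = 50/3
≈ $16.67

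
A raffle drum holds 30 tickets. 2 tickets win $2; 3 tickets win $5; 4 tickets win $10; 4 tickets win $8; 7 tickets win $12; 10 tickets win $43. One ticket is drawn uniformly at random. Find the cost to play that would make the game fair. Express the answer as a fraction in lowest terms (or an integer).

121/6 dollars

E[payout] = (2/30)·2 + (3/30)·5 + (4/30)·10 + (4/30)·8 + (7/30)·12 + (10/30)·43 = 121/6
Fair fee = E[payout] = 121/6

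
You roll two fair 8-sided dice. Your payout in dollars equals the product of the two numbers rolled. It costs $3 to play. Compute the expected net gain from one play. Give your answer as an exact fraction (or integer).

69/4 dollars

Distribution of the product of the two numbers rolled: 1 w.p. 1/64, 2 w.p. 1/32, 3 w.p. 1/32, 4 w.p. 3/64, 5 w.p. 1/32, 6 w.p. 1/16, …
E[payout] = (1/64)·1 + (1/32)·2 + (1/32)·3 + (3/64)·4 + (1/32)·5 + (1/16)·6 + (1/32)·7 + (1/16)·8 + (1/64)·9 + (1/32)·10 + (1/16)·12 + (1/32)·14 + (1/32)·15 + (3/64)·16 + (1/32)·18 + (1/32)·20 + (1/32)·21 + (1/16)·24 + (1/64)·25 + (1/32)·28 + (1/32)·30 + (1/32)·32 + (1/32)·35 + (1/64)·36 + (1/32)·40 + (1/32)·42 + (1/32)·48 + (1/64)·49 + (1/32)·56 + (1/64)·64 = 81/4
Expected profit = 81/4 − 3 = 69/4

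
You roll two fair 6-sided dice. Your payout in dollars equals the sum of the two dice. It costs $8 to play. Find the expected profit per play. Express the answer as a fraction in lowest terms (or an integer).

-$1

Distribution of the sum of the two dice: 2 w.p. 1/36, 3 w.p. 1/18, 4 w.p. 1/12, 5 w.p. 1/9, 6 w.p. 5/36, 7 w.p. 1/6, …
E[payout] = (1/36)·2 + (1/18)·3 + (1/12)·4 + (1/9)·5 + (5/36)·6 + (1/6)·7 + (5/36)·8 + (1/9)·9 + (1/12)·10 + (1/18)·11 + (1/36)·12 = 7
Expected profit = 7 − 8 = -1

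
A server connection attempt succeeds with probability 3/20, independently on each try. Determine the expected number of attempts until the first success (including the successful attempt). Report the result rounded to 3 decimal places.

For a geometric distribution, E[trials] = 1/p = 1/(3/20) = 20/3.
≈ 6.667

6.667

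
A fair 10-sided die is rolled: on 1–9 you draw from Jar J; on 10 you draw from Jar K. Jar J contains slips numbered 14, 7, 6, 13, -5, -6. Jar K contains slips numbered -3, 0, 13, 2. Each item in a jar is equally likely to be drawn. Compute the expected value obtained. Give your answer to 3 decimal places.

4.650

E[X | Jar J] = (14 + 7 + 6 + 13 − 5 − 6)/6 = 29/6
E[X | Jar K] = (-3 + 0 + 13 + 2)/4 = 3
E[X] = (9/10)·29/6 + (1/10)·3 = 93/20 ≈ 4.650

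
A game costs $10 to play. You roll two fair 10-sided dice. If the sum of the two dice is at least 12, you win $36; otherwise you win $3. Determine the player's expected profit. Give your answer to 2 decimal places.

$7.85

E[payout] = (11/20)·3 + (9/20)·36 = 357/20
Expected profit = 357/20 − 10 = 157/20 ≈ $7.85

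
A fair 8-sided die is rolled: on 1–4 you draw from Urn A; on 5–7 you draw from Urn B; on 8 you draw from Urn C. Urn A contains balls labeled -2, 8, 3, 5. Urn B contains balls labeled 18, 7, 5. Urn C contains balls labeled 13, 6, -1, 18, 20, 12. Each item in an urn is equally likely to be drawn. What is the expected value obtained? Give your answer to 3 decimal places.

E[X | Urn A] = (-2 + 8 + 3 + 5)/4 = 7/2
E[X | Urn B] = (18 + 7 + 5)/3 = 10
E[X | Urn C] = (13 + 6 − 1 + 18 + 20 + 12)/6 = 34/3
E[X] = (1/2)·7/2 + (3/8)·10 + (1/8)·34/3 = 83/12 ≈ 6.917

6.917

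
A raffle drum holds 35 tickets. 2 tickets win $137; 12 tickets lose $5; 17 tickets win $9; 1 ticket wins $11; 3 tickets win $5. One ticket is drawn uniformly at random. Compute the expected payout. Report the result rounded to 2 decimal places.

E[payout] = (2/35)·137 + (12/35)·(-5) + (17/35)·9 + (1/35)·11 + (3/35)·5 = 393/35
≈ $11.23

$11.23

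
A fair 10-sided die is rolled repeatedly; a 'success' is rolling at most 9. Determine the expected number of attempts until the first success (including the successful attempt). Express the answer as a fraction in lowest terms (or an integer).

10/9

For a geometric distribution, E[trials] = 1/p = 1/(9/10) = 10/9.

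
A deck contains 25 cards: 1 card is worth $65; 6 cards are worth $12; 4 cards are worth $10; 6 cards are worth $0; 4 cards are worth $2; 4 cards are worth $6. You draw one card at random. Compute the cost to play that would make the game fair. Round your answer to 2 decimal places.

E[payout] = (1/25)·65 + (6/25)·12 + (4/25)·10 + (6/25)·0 + (4/25)·2 + (4/25)·6 = 209/25
Fair fee = E[payout] = 209/25 ≈ $8.36

$8.36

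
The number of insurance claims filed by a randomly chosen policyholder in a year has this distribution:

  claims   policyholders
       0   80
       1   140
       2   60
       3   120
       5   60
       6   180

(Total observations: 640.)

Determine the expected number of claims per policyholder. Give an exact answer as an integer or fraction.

Total = 640, so P(claims=0) = 80/640, etc.
E[X] = (1/8)·0 + (7/32)·1 + (3/32)·2 + (3/16)·3 + (3/32)·5 + (9/32)·6
     = 25/8

25/8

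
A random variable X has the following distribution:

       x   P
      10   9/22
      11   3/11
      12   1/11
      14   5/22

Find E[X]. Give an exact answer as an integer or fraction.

E[X] = (9/22)·10 + (3/11)·11 + (1/11)·12 + (5/22)·14
     = 125/11

125/11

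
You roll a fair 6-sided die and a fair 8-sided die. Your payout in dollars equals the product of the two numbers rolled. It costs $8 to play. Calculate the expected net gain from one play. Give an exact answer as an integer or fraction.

Distribution of the product of the two numbers rolled: 1 w.p. 1/48, 2 w.p. 1/24, 3 w.p. 1/24, 4 w.p. 1/16, 5 w.p. 1/24, 6 w.p. 1/12, …
E[payout] = (1/48)·1 + (1/24)·2 + (1/24)·3 + (1/16)·4 + (1/24)·5 + (1/12)·6 + (1/48)·7 + (1/16)·8 + (1/48)·9 + (1/24)·10 + (1/12)·12 + (1/48)·14 + (1/24)·15 + (1/24)·16 + (1/24)·18 + (1/24)·20 + (1/48)·21 + (1/16)·24 + (1/48)·25 + (1/48)·28 + (1/24)·30 + (1/48)·32 + (1/48)·35 + (1/48)·36 + (1/48)·40 + (1/48)·42 + (1/48)·48 = 63/4
Expected profit = 63/4 − 8 = 31/4

31/4 dollars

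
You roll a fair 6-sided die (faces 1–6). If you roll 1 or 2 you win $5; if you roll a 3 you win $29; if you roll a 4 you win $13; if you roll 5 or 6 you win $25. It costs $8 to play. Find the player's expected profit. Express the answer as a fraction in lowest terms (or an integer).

$9

E[payout] = (1/3)·5 + (1/6)·13 + (1/3)·25 + (1/6)·29 = 17
Expected profit = 17 − 8 = 9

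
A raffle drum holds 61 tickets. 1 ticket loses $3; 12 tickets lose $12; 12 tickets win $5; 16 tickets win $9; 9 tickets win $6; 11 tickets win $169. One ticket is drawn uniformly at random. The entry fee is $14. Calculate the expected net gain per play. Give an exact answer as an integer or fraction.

E[payout] = (1/61)·(-3) + (12/61)·(-12) + (12/61)·5 + (16/61)·9 + (9/61)·6 + (11/61)·169 = 1970/61
Expected profit = 1970/61 − 14 = 1116/61

1116/61 dollars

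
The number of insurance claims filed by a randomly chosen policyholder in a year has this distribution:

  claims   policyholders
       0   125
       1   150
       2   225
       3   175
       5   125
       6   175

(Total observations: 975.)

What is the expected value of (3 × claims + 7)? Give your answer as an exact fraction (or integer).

203/13

Total = 975, so P(claims=0) = 125/975, etc.
E[3x+7] = (5/39)·7 + (2/13)·10 + (3/13)·13 + (7/39)·16 + (5/39)·22 + (7/39)·25
     = 203/13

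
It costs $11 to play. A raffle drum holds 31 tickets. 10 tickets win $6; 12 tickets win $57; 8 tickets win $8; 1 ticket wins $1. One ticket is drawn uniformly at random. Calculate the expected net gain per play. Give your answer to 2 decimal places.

E[payout] = (10/31)·6 + (12/31)·57 + (8/31)·8 + (1/31)·1 = 809/31
Expected profit = 809/31 − 11 = 468/31 ≈ $15.10

$15.10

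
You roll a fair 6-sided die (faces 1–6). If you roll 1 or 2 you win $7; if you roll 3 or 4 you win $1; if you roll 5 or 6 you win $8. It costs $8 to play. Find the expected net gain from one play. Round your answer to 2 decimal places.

-$2.67

E[payout] = (1/3)·1 + (1/3)·7 + (1/3)·8 = 16/3
Expected profit = 16/3 − 8 = -8/3 ≈ -$2.67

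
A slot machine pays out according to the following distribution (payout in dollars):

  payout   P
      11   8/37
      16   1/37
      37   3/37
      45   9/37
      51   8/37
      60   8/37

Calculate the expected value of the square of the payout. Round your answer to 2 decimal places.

1977.41

E[X²] = (8/37)·121 + (1/37)·256 + (3/37)·1369 + (9/37)·2025 + (8/37)·2601 + (8/37)·3600
     = 73164/37 ≈ 1977.41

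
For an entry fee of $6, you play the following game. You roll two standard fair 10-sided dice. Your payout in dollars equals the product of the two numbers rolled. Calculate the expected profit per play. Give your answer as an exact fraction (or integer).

Distribution of the product of the two numbers rolled: 1 w.p. 1/100, 2 w.p. 1/50, 3 w.p. 1/50, 4 w.p. 3/100, 5 w.p. 1/50, 6 w.p. 1/25, …
E[payout] = (1/100)·1 + (1/50)·2 + (1/50)·3 + (3/100)·4 + (1/50)·5 + (1/25)·6 + (1/50)·7 + (1/25)·8 + (3/100)·9 + (1/25)·10 + (1/25)·12 + (1/50)·14 + (1/50)·15 + (3/100)·16 + (1/25)·18 + (1/25)·20 + (1/50)·21 + (1/25)·24 + (1/100)·25 + (1/50)·27 + (1/50)·28 + (1/25)·30 + (1/50)·32 + (1/50)·35 + (3/100)·36 + (1/25)·40 + (1/50)·42 + (1/50)·45 + (1/50)·48 + (1/100)·49 + (1/50)·50 + (1/50)·54 + (1/50)·56 + (1/50)·60 + (1/50)·63 + (1/100)·64 + (1/50)·70 + (1/50)·72 + (1/50)·80 + (1/100)·81 + (1/50)·90 + (1/100)·100 = 121/4
Expected profit = 121/4 − 6 = 97/4

97/4 dollars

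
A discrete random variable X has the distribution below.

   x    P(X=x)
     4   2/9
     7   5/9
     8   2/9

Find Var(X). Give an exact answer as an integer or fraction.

164/81

E[X] = (2/9)·4 + (5/9)·7 + (2/9)·8 = 59/9
E[X²] = (2/9)·16 + (5/9)·49 + (2/9)·64 = 45
Var(X) = 45 − (59/9)² = 164/81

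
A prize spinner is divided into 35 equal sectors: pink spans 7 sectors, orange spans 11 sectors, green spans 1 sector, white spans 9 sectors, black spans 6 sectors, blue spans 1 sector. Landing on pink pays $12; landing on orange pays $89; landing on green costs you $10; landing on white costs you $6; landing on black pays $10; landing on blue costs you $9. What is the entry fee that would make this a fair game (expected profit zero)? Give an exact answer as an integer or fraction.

$30

E[payout] = (7/35)·12 + (11/35)·89 + (1/35)·(-10) + (9/35)·(-6) + (6/35)·10 + (1/35)·(-9) = 30
Fair fee = E[payout] = 30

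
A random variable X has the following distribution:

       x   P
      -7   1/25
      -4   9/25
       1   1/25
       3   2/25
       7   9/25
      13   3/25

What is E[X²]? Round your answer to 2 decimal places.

46.40

E[X²] = (1/25)·49 + (9/25)·16 + (1/25)·1 + (2/25)·9 + (9/25)·49 + (3/25)·169
     = 232/5 ≈ 46.40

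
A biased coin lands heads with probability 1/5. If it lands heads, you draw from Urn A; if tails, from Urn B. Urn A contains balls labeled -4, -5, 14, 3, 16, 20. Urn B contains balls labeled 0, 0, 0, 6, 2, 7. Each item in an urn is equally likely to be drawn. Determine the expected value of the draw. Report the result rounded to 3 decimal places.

E[X | Urn A] = (-4 − 5 + 14 + 3 + 16 + 20)/6 = 22/3
E[X | Urn B] = (0 + 0 + 0 + 6 + 2 + 7)/6 = 5/2
E[X] = (1/5)·22/3 + (4/5)·5/2 = 52/15 ≈ 3.467

3.467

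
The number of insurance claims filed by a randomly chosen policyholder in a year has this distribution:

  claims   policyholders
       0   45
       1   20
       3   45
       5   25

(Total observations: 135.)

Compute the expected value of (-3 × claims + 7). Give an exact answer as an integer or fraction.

7/9

Total = 135, so P(claims=0) = 45/135, etc.
E[-3x+7] = (1/3)·7 + (4/27)·4 + (1/3)·(-2) + (5/27)·(-8)
     = 7/9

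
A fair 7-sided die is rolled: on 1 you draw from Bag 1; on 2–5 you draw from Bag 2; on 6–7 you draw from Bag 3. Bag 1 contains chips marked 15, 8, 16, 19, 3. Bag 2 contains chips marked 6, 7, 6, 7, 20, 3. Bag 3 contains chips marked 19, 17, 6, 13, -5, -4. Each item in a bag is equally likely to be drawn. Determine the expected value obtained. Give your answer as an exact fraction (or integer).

E[X | Bag 1] = (15 + 8 + 16 + 19 + 3)/5 = 61/5
E[X | Bag 2] = (6 + 7 + 6 + 7 + 20 + 3)/6 = 49/6
E[X | Bag 3] = (19 + 17 + 6 + 13 − 5 − 4)/6 = 23/3
E[X] = (1/7)·61/5 + (4/7)·49/6 + (2/7)·23/3 = 43/5

43/5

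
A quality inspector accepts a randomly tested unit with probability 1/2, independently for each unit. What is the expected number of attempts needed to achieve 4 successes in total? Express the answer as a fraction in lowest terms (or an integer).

8

By linearity (sum of 4 independent geometric waits), E[trials] = 4/p = 4/(1/2) = 8.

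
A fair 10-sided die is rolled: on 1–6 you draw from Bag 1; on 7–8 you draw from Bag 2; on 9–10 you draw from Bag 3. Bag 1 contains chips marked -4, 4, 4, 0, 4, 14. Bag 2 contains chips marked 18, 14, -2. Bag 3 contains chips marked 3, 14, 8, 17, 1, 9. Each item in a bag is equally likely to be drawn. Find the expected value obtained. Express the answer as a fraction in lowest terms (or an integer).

E[X | Bag 1] = (-4 + 4 + 4 + 0 + 4 + 14)/6 = 11/3
E[X | Bag 2] = (18 + 14 − 2)/3 = 10
E[X | Bag 3] = (3 + 14 + 8 + 17 + 1 + 9)/6 = 26/3
E[X] = (3/5)·11/3 + (1/5)·10 + (1/5)·26/3 = 89/15

89/15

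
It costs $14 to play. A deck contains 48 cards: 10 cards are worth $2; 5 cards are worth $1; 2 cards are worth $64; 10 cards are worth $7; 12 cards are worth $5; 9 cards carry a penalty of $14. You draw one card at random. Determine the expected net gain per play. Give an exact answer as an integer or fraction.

-515/48 dollars

E[payout] = (10/48)·2 + (5/48)·1 + (2/48)·64 + (10/48)·7 + (12/48)·5 + (9/48)·(-14) = 157/48
Expected profit = 157/48 − 14 = -515/48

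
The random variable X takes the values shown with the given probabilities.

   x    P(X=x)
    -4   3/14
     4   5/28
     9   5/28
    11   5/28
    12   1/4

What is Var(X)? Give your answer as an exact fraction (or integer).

3629/98

E[X] = (3/14)·(-4) + (5/28)·4 + (5/28)·9 + (5/28)·11 + (1/4)·12 = 45/7
E[X²] = (3/14)·16 + (5/28)·16 + (5/28)·81 + (5/28)·121 + (1/4)·144 = 1097/14
Var(X) = 1097/14 − (45/7)² = 3629/98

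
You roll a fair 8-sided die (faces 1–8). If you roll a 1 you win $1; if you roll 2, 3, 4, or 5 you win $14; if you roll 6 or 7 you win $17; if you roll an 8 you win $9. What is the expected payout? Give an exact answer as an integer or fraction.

E[payout] = (1/8)·1 + (1/8)·9 + (1/2)·14 + (1/4)·17 = 25/2

25/2 dollars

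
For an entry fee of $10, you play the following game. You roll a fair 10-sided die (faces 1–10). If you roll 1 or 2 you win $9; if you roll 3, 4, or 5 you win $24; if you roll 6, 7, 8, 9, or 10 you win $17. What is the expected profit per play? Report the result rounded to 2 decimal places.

E[payout] = (1/5)·9 + (1/2)·17 + (3/10)·24 = 35/2
Expected profit = 35/2 − 10 = 15/2 ≈ $7.50

$7.50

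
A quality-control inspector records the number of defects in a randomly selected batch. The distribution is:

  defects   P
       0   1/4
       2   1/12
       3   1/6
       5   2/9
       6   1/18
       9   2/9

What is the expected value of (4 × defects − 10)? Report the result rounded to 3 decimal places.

E[4x-10] = (1/4)·(-10) + (1/12)·(-2) + (1/6)·2 + (2/9)·10 + (1/18)·14 + (2/9)·26
     = 58/9 ≈ 6.444

6.444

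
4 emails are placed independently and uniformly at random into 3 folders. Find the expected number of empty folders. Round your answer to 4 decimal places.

0.5926

Let Xⱼ=1 if folder j is empty. P(Xⱼ=1) = ((3-1)/3)^4 = 16/81.
By linearity, E[#empty] = 3·16/81 = 16/27.
≈ 0.5926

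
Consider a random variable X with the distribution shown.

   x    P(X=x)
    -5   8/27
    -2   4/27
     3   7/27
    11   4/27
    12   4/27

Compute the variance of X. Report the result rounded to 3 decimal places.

43.797

E[X] = (8/27)·(-5) + (4/27)·(-2) + (7/27)·3 + (4/27)·11 + (4/27)·12 = 65/27
E[X²] = (8/27)·25 + (4/27)·4 + (7/27)·9 + (4/27)·121 + (4/27)·144 = 1339/27
Var(X) = 1339/27 − (65/27)² = 31928/729 ≈ 43.797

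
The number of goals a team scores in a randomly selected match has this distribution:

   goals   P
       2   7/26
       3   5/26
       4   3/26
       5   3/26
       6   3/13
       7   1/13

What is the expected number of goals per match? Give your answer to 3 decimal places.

4.077

E[X] = (7/26)·2 + (5/26)·3 + (3/26)·4 + (3/26)·5 + (3/13)·6 + (1/13)·7
     = 53/13 ≈ 4.077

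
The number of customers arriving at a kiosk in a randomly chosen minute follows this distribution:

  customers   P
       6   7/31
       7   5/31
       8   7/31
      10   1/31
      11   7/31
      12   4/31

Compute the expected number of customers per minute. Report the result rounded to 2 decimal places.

8.65

E[X] = (7/31)·6 + (5/31)·7 + (7/31)·8 + (1/31)·10 + (7/31)·11 + (4/31)·12
     = 268/31 ≈ 8.65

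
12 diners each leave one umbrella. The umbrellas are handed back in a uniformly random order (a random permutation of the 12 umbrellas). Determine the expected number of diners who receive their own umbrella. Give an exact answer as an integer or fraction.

Let Xᵢ = 1 if person i gets their own umbrella. For each i, P(Xᵢ=1) = 1/12.
By linearity of expectation, E[X₁+…+X_12] = 12·(1/12) = 1.

1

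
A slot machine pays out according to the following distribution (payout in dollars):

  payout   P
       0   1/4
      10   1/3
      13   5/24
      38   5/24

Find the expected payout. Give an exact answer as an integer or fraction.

335/24 dollars

E[X] = (1/4)·0 + (1/3)·10 + (5/24)·13 + (5/24)·38
     = 335/24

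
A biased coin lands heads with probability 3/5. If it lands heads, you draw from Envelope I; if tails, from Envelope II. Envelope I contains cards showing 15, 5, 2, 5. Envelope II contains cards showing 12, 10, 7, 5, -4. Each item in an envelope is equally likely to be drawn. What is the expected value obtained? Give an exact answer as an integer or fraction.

E[X | Envelope I] = (15 + 5 + 2 + 5)/4 = 27/4
E[X | Envelope II] = (12 + 10 + 7 + 5 − 4)/5 = 6
E[X] = (3/5)·27/4 + (2/5)·6 = 129/20

129/20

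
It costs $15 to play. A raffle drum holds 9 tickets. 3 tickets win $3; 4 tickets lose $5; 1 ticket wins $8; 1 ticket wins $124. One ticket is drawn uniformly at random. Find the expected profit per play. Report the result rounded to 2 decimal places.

-$1.56

E[payout] = (3/9)·3 + (4/9)·(-5) + (1/9)·8 + (1/9)·124 = 121/9
Expected profit = 121/9 − 15 = -14/9 ≈ -$1.56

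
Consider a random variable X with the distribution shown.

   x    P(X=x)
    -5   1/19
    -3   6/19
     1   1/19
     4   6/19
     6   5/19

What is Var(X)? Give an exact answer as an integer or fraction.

E[X] = (1/19)·(-5) + (6/19)·(-3) + (1/19)·1 + (6/19)·4 + (5/19)·6 = 32/19
E[X²] = (1/19)·25 + (6/19)·9 + (1/19)·1 + (6/19)·16 + (5/19)·36 = 356/19
Var(X) = 356/19 − (32/19)² = 5740/361

5740/361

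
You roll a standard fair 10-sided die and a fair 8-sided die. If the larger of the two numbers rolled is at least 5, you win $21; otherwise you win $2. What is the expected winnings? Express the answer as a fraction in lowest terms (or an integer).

E[payout] = (1/5)·2 + (4/5)·21 = 86/5

86/5 dollars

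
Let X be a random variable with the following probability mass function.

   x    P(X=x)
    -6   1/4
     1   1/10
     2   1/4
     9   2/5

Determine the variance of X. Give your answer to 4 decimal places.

E[X] = (1/4)·(-6) + (1/10)·1 + (1/4)·2 + (2/5)·9 = 27/10
E[X²] = (1/4)·36 + (1/10)·1 + (1/4)·4 + (2/5)·81 = 85/2
Var(X) = 85/2 − (27/10)² = 3521/100 ≈ 35.2100

35.2100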